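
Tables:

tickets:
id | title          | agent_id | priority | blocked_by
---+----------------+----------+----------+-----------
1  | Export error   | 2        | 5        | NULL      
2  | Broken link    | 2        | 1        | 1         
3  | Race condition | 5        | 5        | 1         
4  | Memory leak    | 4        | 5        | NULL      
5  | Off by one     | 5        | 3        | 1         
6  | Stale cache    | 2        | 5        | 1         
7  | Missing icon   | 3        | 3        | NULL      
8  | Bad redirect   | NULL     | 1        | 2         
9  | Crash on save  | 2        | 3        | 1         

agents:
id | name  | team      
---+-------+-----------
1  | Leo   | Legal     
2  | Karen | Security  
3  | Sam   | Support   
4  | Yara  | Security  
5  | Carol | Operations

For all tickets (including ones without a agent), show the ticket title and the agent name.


LEFT JOIN keeps every row from tickets (the left table); where agent_id has no match in agents, the agent columns become NULL. Walk through each ticket:
  - ticket 1 (Export error): agent_id=2 -> matches Karen
  - ticket 2 (Broken link): agent_id=2 -> matches Karen
  - ticket 3 (Race condition): agent_id=5 -> matches Carol
  - ticket 4 (Memory leak): agent_id=4 -> matches Yara
  - ticket 5 (Off by one): agent_id=5 -> matches Carol
  - ticket 6 (Stale cache): agent_id=2 -> matches Karen
  - ticket 7 (Missing icon): agent_id=3 -> matches Sam
  - ticket 8 (Bad redirect): agent_id=NULL, no match -> kept with NULL
  - ticket 9 (Crash on save): agent_id=2 -> matches Karen
All 9 rows appear; 1 has NULL agent.

SQL:
SELECT a.title, b.name AS agent
FROM tickets a
LEFT JOIN agents b ON a.agent_id = b.id

Result:
title          | agent
---------------+------
Export error   | Karen
Broken link    | Karen
Race condition | Carol
Memory leak    | Yara 
Off by one     | Carol
Stale cache    | Karen
Missing icon   | Sam  
Bad redirect   | NULL 
Crash on save  | Karen


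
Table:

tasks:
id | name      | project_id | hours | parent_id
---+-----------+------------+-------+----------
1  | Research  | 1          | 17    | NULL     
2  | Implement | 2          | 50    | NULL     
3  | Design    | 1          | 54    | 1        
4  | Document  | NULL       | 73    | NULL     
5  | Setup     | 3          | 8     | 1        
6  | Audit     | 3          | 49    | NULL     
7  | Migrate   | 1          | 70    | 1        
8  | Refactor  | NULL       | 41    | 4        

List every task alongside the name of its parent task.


This is a self-join: tasks is joined to a second copy of itself, matching each row's parent_id to another row's id. Use LEFT JOIN so rows with parent_id=NULL are kept.
  - task 1 (Research): parent_id=NULL -> NULL
  - task 2 (Implement): parent_id=NULL -> NULL
  - task 3 (Design): parent_id=1 -> Research
  - task 4 (Document): parent_id=NULL -> NULL
  - task 5 (Setup): parent_id=1 -> Research
  - task 6 (Audit): parent_id=NULL -> NULL
  - task 7 (Migrate): parent_id=1 -> Research
  - task 8 (Refactor): parent_id=4 -> Document

SQL:
SELECT a.name AS item, b.name AS parent
FROM tasks a
LEFT JOIN tasks b ON a.parent_id = b.id

Result:
item      | parent  
----------+---------
Research  | NULL    
Implement | NULL    
Design    | Research
Document  | NULL    
Setup     | Research
Audit     | NULL    
Migrate   | Research
Refactor  | Document


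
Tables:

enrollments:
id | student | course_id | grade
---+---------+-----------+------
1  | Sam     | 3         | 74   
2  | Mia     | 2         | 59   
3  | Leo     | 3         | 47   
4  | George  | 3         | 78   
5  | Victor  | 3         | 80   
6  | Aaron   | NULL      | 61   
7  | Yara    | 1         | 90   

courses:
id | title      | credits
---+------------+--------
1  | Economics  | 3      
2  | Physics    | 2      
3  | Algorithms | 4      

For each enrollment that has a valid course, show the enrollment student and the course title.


INNER JOIN keeps only enrollments rows whose course_id matches an id in courses. Walk through each enrollment:
  - enrollment 1 (Sam): course_id=3 -> matches Algorithms
  - enrollment 2 (Mia): course_id=2 -> matches Physics
  - enrollment 3 (Leo): course_id=3 -> matches Algorithms
  - enrollment 4 (George): course_id=3 -> matches Algorithms
  - enrollment 5 (Victor): course_id=3 -> matches Algorithms
  - enrollment 6 (Aaron): course_id=NULL, no match -> dropped
  - enrollment 7 (Yara): course_id=1 -> matches Economics
So 1 of 7 rows is dropped.

SQL:
SELECT a.student, b.title AS course
FROM enrollments a
INNER JOIN courses b ON a.course_id = b.id

Result:
student | course    
--------+-----------
Sam     | Algorithms
Mia     | Physics   
Leo     | Algorithms
George  | Algorithms
Victor  | Algorithms
Yara    | Economics 


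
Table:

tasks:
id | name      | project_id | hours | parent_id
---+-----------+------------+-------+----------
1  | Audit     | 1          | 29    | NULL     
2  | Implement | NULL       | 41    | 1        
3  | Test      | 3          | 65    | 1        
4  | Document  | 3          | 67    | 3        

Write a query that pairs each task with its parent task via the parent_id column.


This is a self-join: tasks is joined to a second copy of itself, matching each row's parent_id to another row's id. Use LEFT JOIN so rows with parent_id=NULL are kept.
  - task 1 (Audit): parent_id=NULL -> NULL
  - task 2 (Implement): parent_id=1 -> Audit
  - task 3 (Test): parent_id=1 -> Audit
  - task 4 (Document): parent_id=3 -> Test

SQL:
SELECT a.name AS item, b.name AS parent
FROM tasks a
LEFT JOIN tasks b ON a.parent_id = b.id

Result:
item      | parent
----------+-------
Audit     | NULL  
Implement | Audit 
Test      | Audit 
Document  | Test  


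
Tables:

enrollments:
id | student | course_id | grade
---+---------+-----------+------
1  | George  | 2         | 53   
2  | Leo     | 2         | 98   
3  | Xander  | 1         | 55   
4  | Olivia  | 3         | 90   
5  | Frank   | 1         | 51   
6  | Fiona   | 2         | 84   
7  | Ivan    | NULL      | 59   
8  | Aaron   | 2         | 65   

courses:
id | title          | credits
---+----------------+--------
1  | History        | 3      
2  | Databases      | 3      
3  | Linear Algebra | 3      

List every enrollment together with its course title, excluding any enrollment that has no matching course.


INNER JOIN keeps only enrollments rows whose course_id matches an id in courses. Walk through each enrollment:
  - enrollment 1 (George): course_id=2 -> matches Databases
  - enrollment 2 (Leo): course_id=2 -> matches Databases
  - enrollment 3 (Xander): course_id=1 -> matches History
  - enrollment 4 (Olivia): course_id=3 -> matches Linear Algebra
  - enrollment 5 (Frank): course_id=1 -> matches History
  - enrollment 6 (Fiona): course_id=2 -> matches Databases
  - enrollment 7 (Ivan): course_id=NULL, no match -> dropped
  - enrollment 8 (Aaron): course_id=2 -> matches Databases
So 1 of 8 rows is dropped.

SQL:
SELECT a.student, b.title AS course
FROM enrollments a
INNER JOIN courses b ON a.course_id = b.id

Result:
student | course        
--------+---------------
George  | Databases     
Leo     | Databases     
Xander  | History       
Olivia  | Linear Algebra
Frank   | History       
Fiona   | Databases     
Aaron   | Databases     


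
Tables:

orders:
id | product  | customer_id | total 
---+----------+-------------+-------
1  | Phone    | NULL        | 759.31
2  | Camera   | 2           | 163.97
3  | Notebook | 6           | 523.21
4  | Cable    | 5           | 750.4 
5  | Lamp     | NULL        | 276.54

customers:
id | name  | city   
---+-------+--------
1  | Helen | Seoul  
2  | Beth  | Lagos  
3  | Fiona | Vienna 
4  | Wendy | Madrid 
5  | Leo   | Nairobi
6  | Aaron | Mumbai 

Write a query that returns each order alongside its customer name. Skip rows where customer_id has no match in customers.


INNER JOIN keeps only orders rows whose customer_id matches an id in customers. Walk through each order:
  - order 1 (Phone): customer_id=NULL, no match -> dropped
  - order 2 (Camera): customer_id=2 -> matches Beth
  - order 3 (Notebook): customer_id=6 -> matches Aaron
  - order 4 (Cable): customer_id=5 -> matches Leo
  - order 5 (Lamp): customer_id=NULL, no match -> dropped
So 2 of 5 rows are dropped.

SQL:
SELECT a.product, b.name AS customer
FROM orders a
INNER JOIN customers b ON a.customer_id = b.id

Result:
product  | customer
---------+---------
Camera   | Beth    
Notebook | Aaron   
Cable    | Leo     


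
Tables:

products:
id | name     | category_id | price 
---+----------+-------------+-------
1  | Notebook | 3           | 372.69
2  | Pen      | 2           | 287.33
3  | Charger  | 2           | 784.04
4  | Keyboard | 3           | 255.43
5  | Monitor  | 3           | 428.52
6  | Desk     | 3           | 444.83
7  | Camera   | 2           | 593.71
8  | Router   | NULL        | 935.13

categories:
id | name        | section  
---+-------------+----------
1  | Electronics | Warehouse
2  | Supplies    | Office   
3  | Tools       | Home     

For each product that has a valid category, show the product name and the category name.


INNER JOIN keeps only products rows whose category_id matches an id in categories. Walk through each product:
  - product 1 (Notebook): category_id=3 -> matches Tools
  - product 2 (Pen): category_id=2 -> matches Supplies
  - product 3 (Charger): category_id=2 -> matches Supplies
  - product 4 (Keyboard): category_id=3 -> matches Tools
  - product 5 (Monitor): category_id=3 -> matches Tools
  - product 6 (Desk): category_id=3 -> matches Tools
  - product 7 (Camera): category_id=2 -> matches Supplies
  - product 8 (Router): category_id=NULL, no match -> dropped
So 1 of 8 rows is dropped.

SQL:
SELECT a.name, b.name AS category
FROM products a
INNER JOIN categories b ON a.category_id = b.id

Result:
name     | category
---------+---------
Notebook | Tools   
Pen      | Supplies
Charger  | Supplies
Keyboard | Tools   
Monitor  | Tools   
Desk     | Tools   
Camera   | Supplies


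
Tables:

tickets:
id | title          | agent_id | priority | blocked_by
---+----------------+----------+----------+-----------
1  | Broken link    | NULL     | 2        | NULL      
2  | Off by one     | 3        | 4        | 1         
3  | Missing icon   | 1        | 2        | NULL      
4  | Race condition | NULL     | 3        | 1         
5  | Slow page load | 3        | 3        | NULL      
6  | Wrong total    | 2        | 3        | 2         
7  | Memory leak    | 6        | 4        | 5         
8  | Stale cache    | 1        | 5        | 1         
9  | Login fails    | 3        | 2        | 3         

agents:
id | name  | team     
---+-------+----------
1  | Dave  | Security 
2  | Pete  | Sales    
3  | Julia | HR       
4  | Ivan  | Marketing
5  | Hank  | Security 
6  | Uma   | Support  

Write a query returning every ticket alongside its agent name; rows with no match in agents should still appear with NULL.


LEFT JOIN keeps every row from tickets (the left table); where agent_id has no match in agents, the agent columns become NULL. Walk through each ticket:
  - ticket 1 (Broken link): agent_id=NULL, no match -> kept with NULL
  - ticket 2 (Off by one): agent_id=3 -> matches Julia
  - ticket 3 (Missing icon): agent_id=1 -> matches Dave
  - ticket 4 (Race condition): agent_id=NULL, no match -> kept with NULL
  - ticket 5 (Slow page load): agent_id=3 -> matches Julia
  - ticket 6 (Wrong total): agent_id=2 -> matches Pete
  - ticket 7 (Memory leak): agent_id=6 -> matches Uma
  - ticket 8 (Stale cache): agent_id=1 -> matches Dave
  - ticket 9 (Login fails): agent_id=3 -> matches Julia
All 9 rows appear; 2 have NULL agent.

SQL:
SELECT a.title, b.name AS agent
FROM tickets a
LEFT JOIN agents b ON a.agent_id = b.id

Result:
title          | agent
---------------+------
Broken link    | NULL 
Off by one     | Julia
Missing icon   | Dave 
Race condition | NULL 
Slow page load | Julia
Wrong total    | Pete 
Memory leak    | Uma  
Stale cache    | Dave 
Login fails    | Julia


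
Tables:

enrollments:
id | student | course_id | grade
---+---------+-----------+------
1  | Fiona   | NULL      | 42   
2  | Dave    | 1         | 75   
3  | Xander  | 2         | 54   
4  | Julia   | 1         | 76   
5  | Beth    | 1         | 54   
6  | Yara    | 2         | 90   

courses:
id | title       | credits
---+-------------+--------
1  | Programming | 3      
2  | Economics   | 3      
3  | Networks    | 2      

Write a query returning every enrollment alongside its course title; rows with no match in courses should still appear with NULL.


LEFT JOIN keeps every row from enrollments (the left table); where course_id has no match in courses, the course columns become NULL. Walk through each enrollment:
  - enrollment 1 (Fiona): course_id=NULL, no match -> kept with NULL
  - enrollment 2 (Dave): course_id=1 -> matches Programming
  - enrollment 3 (Xander): course_id=2 -> matches Economics
  - enrollment 4 (Julia): course_id=1 -> matches Programming
  - enrollment 5 (Beth): course_id=1 -> matches Programming
  - enrollment 6 (Yara): course_id=2 -> matches Economics
All 6 rows appear; 1 has NULL course.

SQL:
SELECT a.student, b.title AS course
FROM enrollments a
LEFT JOIN courses b ON a.course_id = b.id

Result:
student | course     
--------+------------
Fiona   | NULL       
Dave    | Programming
Xander  | Economics  
Julia   | Programming
Beth    | Programming
Yara    | Economics  


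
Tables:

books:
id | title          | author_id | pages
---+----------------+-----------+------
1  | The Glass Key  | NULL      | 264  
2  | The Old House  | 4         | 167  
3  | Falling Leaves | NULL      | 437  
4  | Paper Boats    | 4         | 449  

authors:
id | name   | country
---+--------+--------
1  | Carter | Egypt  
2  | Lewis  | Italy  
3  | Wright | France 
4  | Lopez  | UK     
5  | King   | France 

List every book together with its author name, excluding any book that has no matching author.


INNER JOIN keeps only books rows whose author_id matches an id in authors. Walk through each book:
  - book 1 (The Glass Key): author_id=NULL, no match -> dropped
  - book 2 (The Old House): author_id=4 -> matches Lopez
  - book 3 (Falling Leaves): author_id=NULL, no match -> dropped
  - book 4 (Paper Boats): author_id=4 -> matches Lopez
So 2 of 4 rows are dropped.

SQL:
SELECT a.title, b.name AS author
FROM books a
INNER JOIN authors b ON a.author_id = b.id

Result:
title         | author
--------------+-------
The Old House | Lopez 
Paper Boats   | Lopez 


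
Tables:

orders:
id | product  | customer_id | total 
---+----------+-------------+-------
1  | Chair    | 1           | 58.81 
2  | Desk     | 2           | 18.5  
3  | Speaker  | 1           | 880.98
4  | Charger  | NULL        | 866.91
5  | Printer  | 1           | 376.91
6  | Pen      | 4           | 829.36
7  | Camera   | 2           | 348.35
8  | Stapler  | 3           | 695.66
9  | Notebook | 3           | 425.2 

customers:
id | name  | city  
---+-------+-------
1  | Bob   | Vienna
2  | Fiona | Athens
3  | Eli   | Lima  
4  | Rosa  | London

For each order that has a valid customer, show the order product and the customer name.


INNER JOIN keeps only orders rows whose customer_id matches an id in customers. Walk through each order:
  - order 1 (Chair): customer_id=1 -> matches Bob
  - order 2 (Desk): customer_id=2 -> matches Fiona
  - order 3 (Speaker): customer_id=1 -> matches Bob
  - order 4 (Charger): customer_id=NULL, no match -> dropped
  - order 5 (Printer): customer_id=1 -> matches Bob
  - order 6 (Pen): customer_id=4 -> matches Rosa
  - order 7 (Camera): customer_id=2 -> matches Fiona
  - order 8 (Stapler): customer_id=3 -> matches Eli
  - order 9 (Notebook): customer_id=3 -> matches Eli
So 1 of 9 rows is dropped.

SQL:
SELECT a.product, b.name AS customer
FROM orders a
INNER JOIN customers b ON a.customer_id = b.id

Result:
product  | customer
---------+---------
Chair    | Bob     
Desk     | Fiona   
Speaker  | Bob     
Printer  | Bob     
Pen      | Rosa    
Camera   | Fiona   
Stapler  | Eli     
Notebook | Eli     


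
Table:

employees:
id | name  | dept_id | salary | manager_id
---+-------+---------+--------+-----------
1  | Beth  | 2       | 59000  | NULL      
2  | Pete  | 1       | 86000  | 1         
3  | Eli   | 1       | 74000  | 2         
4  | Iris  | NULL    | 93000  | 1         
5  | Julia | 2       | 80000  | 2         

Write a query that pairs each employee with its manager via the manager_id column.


This is a self-join: employees is joined to a second copy of itself, matching each row's manager_id to another row's id. Use LEFT JOIN so rows with manager_id=NULL are kept.
  - employee 1 (Beth): manager_id=NULL -> NULL
  - employee 2 (Pete): manager_id=1 -> Beth
  - employee 3 (Eli): manager_id=2 -> Pete
  - employee 4 (Iris): manager_id=1 -> Beth
  - employee 5 (Julia): manager_id=2 -> Pete

SQL:
SELECT a.name AS item, b.name AS manager
FROM employees a
LEFT JOIN employees b ON a.manager_id = b.id

Result:
item  | manager
------+--------
Beth  | NULL   
Pete  | Beth   
Eli   | Pete   
Iris  | Beth   
Julia | Pete   


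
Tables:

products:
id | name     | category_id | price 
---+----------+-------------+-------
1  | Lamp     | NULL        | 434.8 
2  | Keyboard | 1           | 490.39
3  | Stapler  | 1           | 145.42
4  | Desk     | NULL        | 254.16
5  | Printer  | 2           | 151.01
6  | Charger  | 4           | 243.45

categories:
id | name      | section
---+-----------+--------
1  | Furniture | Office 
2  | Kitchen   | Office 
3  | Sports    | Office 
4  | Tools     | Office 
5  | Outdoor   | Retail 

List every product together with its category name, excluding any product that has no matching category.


INNER JOIN keeps only products rows whose category_id matches an id in categories. Walk through each product:
  - product 1 (Lamp): category_id=NULL, no match -> dropped
  - product 2 (Keyboard): category_id=1 -> matches Furniture
  - product 3 (Stapler): category_id=1 -> matches Furniture
  - product 4 (Desk): category_id=NULL, no match -> dropped
  - product 5 (Printer): category_id=2 -> matches Kitchen
  - product 6 (Charger): category_id=4 -> matches Tools
So 2 of 6 rows are dropped.

SQL:
SELECT a.name, b.name AS category
FROM products a
INNER JOIN categories b ON a.category_id = b.id

Result:
name     | category 
---------+----------
Keyboard | Furniture
Stapler  | Furniture
Printer  | Kitchen  
Charger  | Tools    


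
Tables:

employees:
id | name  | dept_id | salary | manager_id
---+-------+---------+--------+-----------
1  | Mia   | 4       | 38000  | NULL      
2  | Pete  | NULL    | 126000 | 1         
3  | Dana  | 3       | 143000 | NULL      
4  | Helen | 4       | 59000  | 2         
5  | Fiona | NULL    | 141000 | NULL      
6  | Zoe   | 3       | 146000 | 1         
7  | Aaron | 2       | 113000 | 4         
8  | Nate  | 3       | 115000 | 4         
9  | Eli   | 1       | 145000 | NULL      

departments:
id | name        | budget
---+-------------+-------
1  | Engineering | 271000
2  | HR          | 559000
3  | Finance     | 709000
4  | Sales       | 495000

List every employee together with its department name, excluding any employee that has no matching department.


INNER JOIN keeps only employees rows whose dept_id matches an id in departments. Walk through each employee:
  - employee 1 (Mia): dept_id=4 -> matches Sales
  - employee 2 (Pete): dept_id=NULL, no match -> dropped
  - employee 3 (Dana): dept_id=3 -> matches Finance
  - employee 4 (Helen): dept_id=4 -> matches Sales
  - employee 5 (Fiona): dept_id=NULL, no match -> dropped
  - employee 6 (Zoe): dept_id=3 -> matches Finance
  - employee 7 (Aaron): dept_id=2 -> matches HR
  - employee 8 (Nate): dept_id=3 -> matches Finance
  - employee 9 (Eli): dept_id=1 -> matches Engineering
So 2 of 9 rows are dropped.

SQL:
SELECT a.name, b.name AS department
FROM employees a
INNER JOIN departments b ON a.dept_id = b.id

Result:
name  | department 
------+------------
Mia   | Sales      
Dana  | Finance    
Helen | Sales      
Zoe   | Finance    
Aaron | HR         
Nate  | Finance    
Eli   | Engineering


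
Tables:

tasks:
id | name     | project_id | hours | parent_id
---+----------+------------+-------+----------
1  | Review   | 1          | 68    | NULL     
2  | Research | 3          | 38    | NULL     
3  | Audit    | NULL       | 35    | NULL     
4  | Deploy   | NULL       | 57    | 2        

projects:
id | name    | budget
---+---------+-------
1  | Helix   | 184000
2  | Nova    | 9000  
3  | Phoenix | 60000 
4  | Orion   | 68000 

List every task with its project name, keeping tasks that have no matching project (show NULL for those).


LEFT JOIN keeps every row from tasks (the left table); where project_id has no match in projects, the project columns become NULL. Walk through each task:
  - task 1 (Review): project_id=1 -> matches Helix
  - task 2 (Research): project_id=3 -> matches Phoenix
  - task 3 (Audit): project_id=NULL, no match -> kept with NULL
  - task 4 (Deploy): project_id=NULL, no match -> kept with NULL
All 4 rows appear; 2 have NULL project.

SQL:
SELECT a.name, b.name AS project
FROM tasks a
LEFT JOIN projects b ON a.project_id = b.id

Result:
name     | project
---------+--------
Review   | Helix  
Research | Phoenix
Audit    | NULL   
Deploy   | NULL   


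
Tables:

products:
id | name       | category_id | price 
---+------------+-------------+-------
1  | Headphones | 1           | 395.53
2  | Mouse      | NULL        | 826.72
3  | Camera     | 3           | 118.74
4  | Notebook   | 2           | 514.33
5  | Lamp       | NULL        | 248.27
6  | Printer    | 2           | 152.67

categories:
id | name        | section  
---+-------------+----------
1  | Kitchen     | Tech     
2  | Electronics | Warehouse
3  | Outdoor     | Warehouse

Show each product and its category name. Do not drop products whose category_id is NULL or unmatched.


LEFT JOIN keeps every row from products (the left table); where category_id has no match in categories, the category columns become NULL. Walk through each product:
  - product 1 (Headphones): category_id=1 -> matches Kitchen
  - product 2 (Mouse): category_id=NULL, no match -> kept with NULL
  - product 3 (Camera): category_id=3 -> matches Outdoor
  - product 4 (Notebook): category_id=2 -> matches Electronics
  - product 5 (Lamp): category_id=NULL, no match -> kept with NULL
  - product 6 (Printer): category_id=2 -> matches Electronics
All 6 rows appear; 2 have NULL category.

SQL:
SELECT a.name, b.name AS category
FROM products a
LEFT JOIN categories b ON a.category_id = b.id

Result:
name       | category   
-----------+------------
Headphones | Kitchen    
Mouse      | NULL       
Camera     | Outdoor    
Notebook   | Electronics
Lamp       | NULL       
Printer    | Electronics


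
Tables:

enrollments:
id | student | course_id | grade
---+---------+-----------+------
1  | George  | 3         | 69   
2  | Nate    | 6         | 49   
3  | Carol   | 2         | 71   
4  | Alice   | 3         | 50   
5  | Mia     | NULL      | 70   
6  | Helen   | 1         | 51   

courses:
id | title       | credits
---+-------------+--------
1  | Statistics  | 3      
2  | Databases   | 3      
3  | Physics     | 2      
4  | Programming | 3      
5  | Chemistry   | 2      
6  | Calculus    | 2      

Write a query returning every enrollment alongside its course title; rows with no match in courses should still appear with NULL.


LEFT JOIN keeps every row from enrollments (the left table); where course_id has no match in courses, the course columns become NULL. Walk through each enrollment:
  - enrollment 1 (George): course_id=3 -> matches Physics
  - enrollment 2 (Nate): course_id=6 -> matches Calculus
  - enrollment 3 (Carol): course_id=2 -> matches Databases
  - enrollment 4 (Alice): course_id=3 -> matches Physics
  - enrollment 5 (Mia): course_id=NULL, no match -> kept with NULL
  - enrollment 6 (Helen): course_id=1 -> matches Statistics
All 6 rows appear; 1 has NULL course.

SQL:
SELECT a.student, b.title AS course
FROM enrollments a
LEFT JOIN courses b ON a.course_id = b.id

Result:
student | course    
--------+-----------
George  | Physics   
Nate    | Calculus  
Carol   | Databases 
Alice   | Physics   
Mia     | NULL      
Helen   | Statistics


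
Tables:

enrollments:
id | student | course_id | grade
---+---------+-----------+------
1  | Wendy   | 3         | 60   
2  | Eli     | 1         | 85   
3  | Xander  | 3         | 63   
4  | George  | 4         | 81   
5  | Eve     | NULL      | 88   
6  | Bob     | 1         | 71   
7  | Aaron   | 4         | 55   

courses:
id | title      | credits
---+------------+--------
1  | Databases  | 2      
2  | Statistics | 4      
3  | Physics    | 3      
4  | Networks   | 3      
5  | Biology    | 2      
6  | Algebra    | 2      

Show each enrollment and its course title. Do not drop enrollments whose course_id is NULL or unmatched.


LEFT JOIN keeps every row from enrollments (the left table); where course_id has no match in courses, the course columns become NULL. Walk through each enrollment:
  - enrollment 1 (Wendy): course_id=3 -> matches Physics
  - enrollment 2 (Eli): course_id=1 -> matches Databases
  - enrollment 3 (Xander): course_id=3 -> matches Physics
  - enrollment 4 (George): course_id=4 -> matches Networks
  - enrollment 5 (Eve): course_id=NULL, no match -> kept with NULL
  - enrollment 6 (Bob): course_id=1 -> matches Databases
  - enrollment 7 (Aaron): course_id=4 -> matches Networks
All 7 rows appear; 1 has NULL course.

SQL:
SELECT a.student, b.title AS course
FROM enrollments a
LEFT JOIN courses b ON a.course_id = b.id

Result:
student | course   
--------+----------
Wendy   | Physics  
Eli     | Databases
Xander  | Physics  
George  | Networks 
Eve     | NULL     
Bob     | Databases
Aaron   | Networks 


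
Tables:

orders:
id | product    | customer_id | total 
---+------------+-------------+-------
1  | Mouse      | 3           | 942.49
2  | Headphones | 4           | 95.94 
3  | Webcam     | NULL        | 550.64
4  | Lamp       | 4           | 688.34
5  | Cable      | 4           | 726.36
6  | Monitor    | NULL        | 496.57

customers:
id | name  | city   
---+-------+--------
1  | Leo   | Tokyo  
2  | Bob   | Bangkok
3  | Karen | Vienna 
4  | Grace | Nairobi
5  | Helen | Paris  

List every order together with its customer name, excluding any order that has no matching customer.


INNER JOIN keeps only orders rows whose customer_id matches an id in customers. Walk through each order:
  - order 1 (Mouse): customer_id=3 -> matches Karen
  - order 2 (Headphones): customer_id=4 -> matches Grace
  - order 3 (Webcam): customer_id=NULL, no match -> dropped
  - order 4 (Lamp): customer_id=4 -> matches Grace
  - order 5 (Cable): customer_id=4 -> matches Grace
  - order 6 (Monitor): customer_id=NULL, no match -> dropped
So 2 of 6 rows are dropped.

SQL:
SELECT a.product, b.name AS customer
FROM orders a
INNER JOIN customers b ON a.customer_id = b.id

Result:
product    | customer
-----------+---------
Mouse      | Karen   
Headphones | Grace   
Lamp       | Grace   
Cable      | Grace   


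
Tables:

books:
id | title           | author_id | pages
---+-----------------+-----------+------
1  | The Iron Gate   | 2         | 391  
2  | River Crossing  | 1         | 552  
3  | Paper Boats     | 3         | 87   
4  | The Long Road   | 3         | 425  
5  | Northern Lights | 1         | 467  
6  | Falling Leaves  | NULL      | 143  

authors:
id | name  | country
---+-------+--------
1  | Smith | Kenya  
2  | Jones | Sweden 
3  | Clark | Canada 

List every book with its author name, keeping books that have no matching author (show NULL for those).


LEFT JOIN keeps every row from books (the left table); where author_id has no match in authors, the author columns become NULL. Walk through each book:
  - book 1 (The Iron Gate): author_id=2 -> matches Jones
  - book 2 (River Crossing): author_id=1 -> matches Smith
  - book 3 (Paper Boats): author_id=3 -> matches Clark
  - book 4 (The Long Road): author_id=3 -> matches Clark
  - book 5 (Northern Lights): author_id=1 -> matches Smith
  - book 6 (Falling Leaves): author_id=NULL, no match -> kept with NULL
All 6 rows appear; 1 has NULL author.

SQL:
SELECT a.title, b.name AS author
FROM books a
LEFT JOIN authors b ON a.author_id = b.id

Result:
title           | author
----------------+-------
The Iron Gate   | Jones 
River Crossing  | Smith 
Paper Boats     | Clark 
The Long Road   | Clark 
Northern Lights | Smith 
Falling Leaves  | NULL  


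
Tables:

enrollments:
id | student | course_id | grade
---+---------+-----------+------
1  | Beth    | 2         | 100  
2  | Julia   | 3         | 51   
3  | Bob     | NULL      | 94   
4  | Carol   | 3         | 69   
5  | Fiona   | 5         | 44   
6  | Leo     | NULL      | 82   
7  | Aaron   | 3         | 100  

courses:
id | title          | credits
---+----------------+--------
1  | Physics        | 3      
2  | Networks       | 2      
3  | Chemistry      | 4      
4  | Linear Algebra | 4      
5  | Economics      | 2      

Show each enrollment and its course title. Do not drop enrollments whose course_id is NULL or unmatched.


LEFT JOIN keeps every row from enrollments (the left table); where course_id has no match in courses, the course columns become NULL. Walk through each enrollment:
  - enrollment 1 (Beth): course_id=2 -> matches Networks
  - enrollment 2 (Julia): course_id=3 -> matches Chemistry
  - enrollment 3 (Bob): course_id=NULL, no match -> kept with NULL
  - enrollment 4 (Carol): course_id=3 -> matches Chemistry
  - enrollment 5 (Fiona): course_id=5 -> matches Economics
  - enrollment 6 (Leo): course_id=NULL, no match -> kept with NULL
  - enrollment 7 (Aaron): course_id=3 -> matches Chemistry
All 7 rows appear; 2 have NULL course.

SQL:
SELECT a.student, b.title AS course
FROM enrollments a
LEFT JOIN courses b ON a.course_id = b.id

Result:
student | course   
--------+----------
Beth    | Networks 
Julia   | Chemistry
Bob     | NULL     
Carol   | Chemistry
Fiona   | Economics
Leo     | NULL     
Aaron   | Chemistry


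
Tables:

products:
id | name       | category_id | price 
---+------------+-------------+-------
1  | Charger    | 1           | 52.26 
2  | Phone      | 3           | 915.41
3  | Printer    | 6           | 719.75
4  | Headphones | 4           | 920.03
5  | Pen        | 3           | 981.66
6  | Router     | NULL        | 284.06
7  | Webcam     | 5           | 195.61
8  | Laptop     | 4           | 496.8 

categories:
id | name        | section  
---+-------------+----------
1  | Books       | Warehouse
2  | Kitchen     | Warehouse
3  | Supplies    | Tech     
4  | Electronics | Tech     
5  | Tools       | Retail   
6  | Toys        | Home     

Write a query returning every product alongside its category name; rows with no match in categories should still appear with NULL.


LEFT JOIN keeps every row from products (the left table); where category_id has no match in categories, the category columns become NULL. Walk through each product:
  - product 1 (Charger): category_id=1 -> matches Books
  - product 2 (Phone): category_id=3 -> matches Supplies
  - product 3 (Printer): category_id=6 -> matches Toys
  - product 4 (Headphones): category_id=4 -> matches Electronics
  - product 5 (Pen): category_id=3 -> matches Supplies
  - product 6 (Router): category_id=NULL, no match -> kept with NULL
  - product 7 (Webcam): category_id=5 -> matches Tools
  - product 8 (Laptop): category_id=4 -> matches Electronics
All 8 rows appear; 1 has NULL category.

SQL:
SELECT a.name, b.name AS category
FROM products a
LEFT JOIN categories b ON a.category_id = b.id

Result:
name       | category   
-----------+------------
Charger    | Books      
Phone      | Supplies   
Printer    | Toys       
Headphones | Electronics
Pen        | Supplies   
Router     | NULL       
Webcam     | Tools      
Laptop     | Electronics


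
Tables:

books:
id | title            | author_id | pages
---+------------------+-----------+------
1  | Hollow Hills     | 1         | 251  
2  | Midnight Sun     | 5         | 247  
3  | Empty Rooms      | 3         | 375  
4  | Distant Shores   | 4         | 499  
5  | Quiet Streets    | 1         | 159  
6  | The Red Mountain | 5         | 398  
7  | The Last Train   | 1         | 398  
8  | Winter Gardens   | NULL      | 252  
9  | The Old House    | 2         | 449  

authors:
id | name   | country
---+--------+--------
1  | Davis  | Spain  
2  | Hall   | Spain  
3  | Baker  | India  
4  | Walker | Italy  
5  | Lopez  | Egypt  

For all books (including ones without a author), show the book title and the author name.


LEFT JOIN keeps every row from books (the left table); where author_id has no match in authors, the author columns become NULL. Walk through each book:
  - book 1 (Hollow Hills): author_id=1 -> matches Davis
  - book 2 (Midnight Sun): author_id=5 -> matches Lopez
  - book 3 (Empty Rooms): author_id=3 -> matches Baker
  - book 4 (Distant Shores): author_id=4 -> matches Walker
  - book 5 (Quiet Streets): author_id=1 -> matches Davis
  - book 6 (The Red Mountain): author_id=5 -> matches Lopez
  - book 7 (The Last Train): author_id=1 -> matches Davis
  - book 8 (Winter Gardens): author_id=NULL, no match -> kept with NULL
  - book 9 (The Old House): author_id=2 -> matches Hall
All 9 rows appear; 1 has NULL author.

SQL:
SELECT a.title, b.name AS author
FROM books a
LEFT JOIN authors b ON a.author_id = b.id

Result:
title            | author
-----------------+-------
Hollow Hills     | Davis 
Midnight Sun     | Lopez 
Empty Rooms      | Baker 
Distant Shores   | Walker
Quiet Streets    | Davis 
The Red Mountain | Lopez 
The Last Train   | Davis 
Winter Gardens   | NULL  
The Old House    | Hall  


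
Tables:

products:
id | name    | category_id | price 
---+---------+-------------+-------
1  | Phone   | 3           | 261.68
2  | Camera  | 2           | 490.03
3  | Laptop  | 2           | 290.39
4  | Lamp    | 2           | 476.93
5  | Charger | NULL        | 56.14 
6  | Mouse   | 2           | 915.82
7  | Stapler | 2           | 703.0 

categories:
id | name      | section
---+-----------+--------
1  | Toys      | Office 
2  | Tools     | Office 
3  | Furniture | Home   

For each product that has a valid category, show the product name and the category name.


INNER JOIN keeps only products rows whose category_id matches an id in categories. Walk through each product:
  - product 1 (Phone): category_id=3 -> matches Furniture
  - product 2 (Camera): category_id=2 -> matches Tools
  - product 3 (Laptop): category_id=2 -> matches Tools
  - product 4 (Lamp): category_id=2 -> matches Tools
  - product 5 (Charger): category_id=NULL, no match -> dropped
  - product 6 (Mouse): category_id=2 -> matches Tools
  - product 7 (Stapler): category_id=2 -> matches Tools
So 1 of 7 rows is dropped.

SQL:
SELECT a.name, b.name AS category
FROM products a
INNER JOIN categories b ON a.category_id = b.id

Result:
name    | category 
--------+----------
Phone   | Furniture
Camera  | Tools    
Laptop  | Tools    
Lamp    | Tools    
Mouse   | Tools    
Stapler | Tools    


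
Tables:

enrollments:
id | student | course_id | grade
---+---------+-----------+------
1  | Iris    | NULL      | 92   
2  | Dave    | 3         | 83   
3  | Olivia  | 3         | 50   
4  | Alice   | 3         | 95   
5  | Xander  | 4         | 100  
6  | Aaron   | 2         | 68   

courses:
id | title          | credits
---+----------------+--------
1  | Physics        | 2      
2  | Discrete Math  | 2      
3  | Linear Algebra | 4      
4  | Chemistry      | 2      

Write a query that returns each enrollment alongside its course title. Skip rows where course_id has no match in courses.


INNER JOIN keeps only enrollments rows whose course_id matches an id in courses. Walk through each enrollment:
  - enrollment 1 (Iris): course_id=NULL, no match -> dropped
  - enrollment 2 (Dave): course_id=3 -> matches Linear Algebra
  - enrollment 3 (Olivia): course_id=3 -> matches Linear Algebra
  - enrollment 4 (Alice): course_id=3 -> matches Linear Algebra
  - enrollment 5 (Xander): course_id=4 -> matches Chemistry
  - enrollment 6 (Aaron): course_id=2 -> matches Discrete Math
So 1 of 6 rows is dropped.

SQL:
SELECT a.student, b.title AS course
FROM enrollments a
INNER JOIN courses b ON a.course_id = b.id

Result:
student | course        
--------+---------------
Dave    | Linear Algebra
Olivia  | Linear Algebra
Alice   | Linear Algebra
Xander  | Chemistry     
Aaron   | Discrete Math 


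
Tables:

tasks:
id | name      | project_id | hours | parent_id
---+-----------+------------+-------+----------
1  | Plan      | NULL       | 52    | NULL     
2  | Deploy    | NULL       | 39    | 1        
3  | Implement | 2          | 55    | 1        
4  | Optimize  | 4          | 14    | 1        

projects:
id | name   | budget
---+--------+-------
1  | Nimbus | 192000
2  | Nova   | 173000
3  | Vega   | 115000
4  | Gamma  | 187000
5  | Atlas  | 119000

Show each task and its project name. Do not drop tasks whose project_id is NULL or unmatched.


LEFT JOIN keeps every row from tasks (the left table); where project_id has no match in projects, the project columns become NULL. Walk through each task:
  - task 1 (Plan): project_id=NULL, no match -> kept with NULL
  - task 2 (Deploy): project_id=NULL, no match -> kept with NULL
  - task 3 (Implement): project_id=2 -> matches Nova
  - task 4 (Optimize): project_id=4 -> matches Gamma
All 4 rows appear; 2 have NULL project.

SQL:
SELECT a.name, b.name AS project
FROM tasks a
LEFT JOIN projects b ON a.project_id = b.id

Result:
name      | project
----------+--------
Plan      | NULL   
Deploy    | NULL   
Implement | Nova   
Optimize  | Gamma  


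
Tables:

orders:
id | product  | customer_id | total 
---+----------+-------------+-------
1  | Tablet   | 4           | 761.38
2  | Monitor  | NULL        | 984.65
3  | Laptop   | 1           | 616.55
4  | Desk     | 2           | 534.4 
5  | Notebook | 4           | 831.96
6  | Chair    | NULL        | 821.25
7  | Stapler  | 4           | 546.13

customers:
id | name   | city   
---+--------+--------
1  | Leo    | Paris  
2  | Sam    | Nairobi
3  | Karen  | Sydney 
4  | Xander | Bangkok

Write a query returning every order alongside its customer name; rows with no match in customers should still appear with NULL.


LEFT JOIN keeps every row from orders (the left table); where customer_id has no match in customers, the customer columns become NULL. Walk through each order:
  - order 1 (Tablet): customer_id=4 -> matches Xander
  - order 2 (Monitor): customer_id=NULL, no match -> kept with NULL
  - order 3 (Laptop): customer_id=1 -> matches Leo
  - order 4 (Desk): customer_id=2 -> matches Sam
  - order 5 (Notebook): customer_id=4 -> matches Xander
  - order 6 (Chair): customer_id=NULL, no match -> kept with NULL
  - order 7 (Stapler): customer_id=4 -> matches Xander
All 7 rows appear; 2 have NULL customer.

SQL:
SELECT a.product, b.name AS customer
FROM orders a
LEFT JOIN customers b ON a.customer_id = b.id

Result:
product  | customer
---------+---------
Tablet   | Xander  
Monitor  | NULL    
Laptop   | Leo     
Desk     | Sam     
Notebook | Xander  
Chair    | NULL    
Stapler  | Xander  


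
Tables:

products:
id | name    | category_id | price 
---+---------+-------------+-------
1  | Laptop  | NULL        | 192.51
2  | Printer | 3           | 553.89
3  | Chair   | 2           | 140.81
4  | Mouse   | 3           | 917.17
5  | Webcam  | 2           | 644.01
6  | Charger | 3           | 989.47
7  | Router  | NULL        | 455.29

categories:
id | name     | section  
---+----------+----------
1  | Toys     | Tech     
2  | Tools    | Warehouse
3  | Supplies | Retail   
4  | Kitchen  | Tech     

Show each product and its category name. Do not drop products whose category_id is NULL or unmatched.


LEFT JOIN keeps every row from products (the left table); where category_id has no match in categories, the category columns become NULL. Walk through each product:
  - product 1 (Laptop): category_id=NULL, no match -> kept with NULL
  - product 2 (Printer): category_id=3 -> matches Supplies
  - product 3 (Chair): category_id=2 -> matches Tools
  - product 4 (Mouse): category_id=3 -> matches Supplies
  - product 5 (Webcam): category_id=2 -> matches Tools
  - product 6 (Charger): category_id=3 -> matches Supplies
  - product 7 (Router): category_id=NULL, no match -> kept with NULL
All 7 rows appear; 2 have NULL category.

SQL:
SELECT a.name, b.name AS category
FROM products a
LEFT JOIN categories b ON a.category_id = b.id

Result:
name    | category
--------+---------
Laptop  | NULL    
Printer | Supplies
Chair   | Tools   
Mouse   | Supplies
Webcam  | Tools   
Charger | Supplies
Router  | NULL    
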